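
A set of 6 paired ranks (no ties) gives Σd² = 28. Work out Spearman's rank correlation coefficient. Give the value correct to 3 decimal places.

ρ = 1 − 6Σd² / [n(n²−1)] = 1 − 6×28 / (6×35)
  = 1 − 168/210 = 1 − 0.8000 ≈ 0.200

0.200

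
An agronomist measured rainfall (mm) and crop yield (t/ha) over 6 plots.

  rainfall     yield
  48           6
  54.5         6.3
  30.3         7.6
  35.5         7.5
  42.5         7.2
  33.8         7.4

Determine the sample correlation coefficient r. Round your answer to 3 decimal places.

-0.897

n = 6, Σx = 244.6, Σy = 42, Σx² = 10401.28, Σy² = 296.3, Σxy = 1684
nΣxy − ΣxΣy = 10104 − 10273.2 = -169.2
nΣx² − (Σx)² = 62407.68 − 59829.16 = 2578.52; nΣy² − (Σy)² = 1777.8 − 1764 = 13.8
r = -169.2 / √(2578.52 × 13.8) = -169.2 / 188.6361 ≈ -0.897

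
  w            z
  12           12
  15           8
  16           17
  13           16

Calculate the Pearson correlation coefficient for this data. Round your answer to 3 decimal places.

n = 4, Σw = 56, Σz = 53, Σw² = 794, Σz² = 753, Σwz = 744
nΣwz − ΣwΣz = 2976 − 2968 = 8
nΣw² − (Σw)² = 3176 − 3136 = 40; nΣz² − (Σz)² = 3012 − 2809 = 203
r = 8 / √(40 × 203) = 8 / 90.1110 ≈ 0.089

0.089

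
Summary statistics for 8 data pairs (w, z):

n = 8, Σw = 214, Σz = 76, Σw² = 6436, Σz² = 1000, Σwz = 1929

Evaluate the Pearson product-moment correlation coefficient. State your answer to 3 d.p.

-0.234

r = (nΣwz − ΣwΣz) / √[(nΣw² − (Σw)²)(nΣz² − (Σz)²)]
Numerator: 8×1929 − 214×76 = -832
Denominator: √[(51488 − 45796)(8000 − 5776)] = √[5692 × 2224] = 3557.9500
r = -832 / 3557.9500 ≈ -0.234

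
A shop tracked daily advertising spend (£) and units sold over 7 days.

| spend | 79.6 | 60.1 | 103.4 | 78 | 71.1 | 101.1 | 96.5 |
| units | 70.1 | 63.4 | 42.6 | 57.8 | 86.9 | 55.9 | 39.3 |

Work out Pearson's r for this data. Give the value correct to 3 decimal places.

-0.702

n = 7, Σx = 589.8, Σy = 416, Σx² = 51312.4, Σy² = 26310.08, Σxy = 33926.07
nΣxy − ΣxΣy = 237482.49 − 245356.8 = -7874.31
nΣx² − (Σx)² = 359186.8 − 347864.04 = 11322.76; nΣy² − (Σy)² = 184170.56 − 173056 = 11114.56
r = -7874.31 / √(11322.76 × 11114.56) = -7874.31 / 11218.1770 ≈ -0.702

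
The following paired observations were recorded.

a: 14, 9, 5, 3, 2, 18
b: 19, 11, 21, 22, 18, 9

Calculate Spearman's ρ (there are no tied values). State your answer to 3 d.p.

Rank a: 5, 4, 3, 2, 1, 6
Rank b: 4, 2, 5, 6, 3, 1
d = rank(a) − rank(b): 1, 2, -2, -4, -2, 5; Σd² = 54
ρ = 1 − 6Σd² / [n(n²−1)] = 1 − 6×54 / (6×35) = 1 − 324/210 ≈ -0.543

-0.543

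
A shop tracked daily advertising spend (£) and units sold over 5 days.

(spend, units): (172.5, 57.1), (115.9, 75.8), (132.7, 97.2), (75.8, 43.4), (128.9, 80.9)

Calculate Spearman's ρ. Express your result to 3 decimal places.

0.400

Rank spend: 5, 2, 4, 1, 3
Rank units: 2, 3, 5, 1, 4
d = rank(spend) − rank(units): 3, -1, -1, 0, -1; Σd² = 12
ρ = 1 − 6Σd² / [n(n²−1)] = 1 − 6×12 / (5×24) = 1 − 72/120 ≈ 0.400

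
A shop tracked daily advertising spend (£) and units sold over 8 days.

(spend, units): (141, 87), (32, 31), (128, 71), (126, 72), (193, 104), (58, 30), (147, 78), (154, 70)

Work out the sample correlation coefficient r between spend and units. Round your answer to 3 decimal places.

n = 8, Σx = 979, Σy = 543, Σx² = 139103, Σy² = 41455, Σxy = 75477
nΣxy − ΣxΣy = 603816 − 531597 = 72219
nΣx² − (Σx)² = 1112824 − 958441 = 154383; nΣy² − (Σy)² = 331640 − 294849 = 36791
r = 72219 / √(154383 × 36791) = 72219 / 75365.1442 ≈ 0.958

0.958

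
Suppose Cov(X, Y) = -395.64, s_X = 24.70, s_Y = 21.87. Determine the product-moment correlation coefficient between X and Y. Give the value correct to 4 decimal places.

r = Cov(X,Y) / (s_X · s_Y) = -395.64 / (24.70 × 21.87)
  = -395.64 / 540.1890 ≈ -0.7324

-0.7324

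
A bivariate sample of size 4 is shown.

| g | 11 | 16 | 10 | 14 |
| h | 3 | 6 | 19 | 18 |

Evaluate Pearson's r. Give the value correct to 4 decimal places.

n = 4, Σg = 51, Σh = 46, Σg² = 673, Σh² = 730, Σgh = 571
nΣgh − ΣgΣh = 2284 − 2346 = -62
nΣg² − (Σg)² = 2692 − 2601 = 91; nΣh² − (Σh)² = 2920 − 2116 = 804
r = -62 / √(91 × 804) = -62 / 270.4884 ≈ -0.2292

-0.2292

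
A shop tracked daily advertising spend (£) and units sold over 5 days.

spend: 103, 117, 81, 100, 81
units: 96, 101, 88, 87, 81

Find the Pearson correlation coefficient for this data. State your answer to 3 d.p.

0.871

n = 5, Σx = 482, Σy = 453, Σx² = 47420, Σy² = 41291, Σxy = 44094
nΣxy − ΣxΣy = 220470 − 218346 = 2124
nΣx² − (Σx)² = 237100 − 232324 = 4776; nΣy² − (Σy)² = 206455 − 205209 = 1246
r = 2124 / √(4776 × 1246) = 2124 / 2439.4458 ≈ 0.871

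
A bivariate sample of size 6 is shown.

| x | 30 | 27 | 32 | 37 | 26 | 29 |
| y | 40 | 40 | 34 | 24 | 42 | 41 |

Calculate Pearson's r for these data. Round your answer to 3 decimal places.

n = 6, Σx = 181, Σy = 221, Σx² = 5539, Σy² = 8377, Σxy = 6537
nΣxy − ΣxΣy = 39222 − 40001 = -779
nΣx² − (Σx)² = 33234 − 32761 = 473; nΣy² − (Σy)² = 50262 − 48841 = 1421
r = -779 / √(473 × 1421) = -779 / 819.8372 ≈ -0.950

-0.950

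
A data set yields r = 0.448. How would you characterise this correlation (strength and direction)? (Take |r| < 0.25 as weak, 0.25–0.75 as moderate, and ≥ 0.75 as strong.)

r = 0.448 > 0 so the relationship is positive.
|r| = 0.448, which falls in the moderate range.

moderate positive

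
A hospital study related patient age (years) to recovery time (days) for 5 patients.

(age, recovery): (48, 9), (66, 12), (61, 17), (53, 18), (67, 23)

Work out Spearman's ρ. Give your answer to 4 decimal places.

Rank age: 1, 4, 3, 2, 5
Rank recovery: 1, 2, 3, 4, 5
d = rank(age) − rank(recovery): 0, 2, 0, -2, 0; Σd² = 8
ρ = 1 − 6Σd² / [n(n²−1)] = 1 − 6×8 / (5×24) = 1 − 48/120 ≈ 0.6000

0.6000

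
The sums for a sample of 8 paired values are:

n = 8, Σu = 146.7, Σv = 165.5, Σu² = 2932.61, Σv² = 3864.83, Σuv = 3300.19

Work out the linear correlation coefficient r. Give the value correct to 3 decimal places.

0.811

r = (nΣuv − ΣuΣv) / √[(nΣu² − (Σu)²)(nΣv² − (Σv)²)]
Numerator: 8×3300.19 − 146.7×165.5 = 2122.67
Denominator: √[(23460.88 − 21520.89)(30918.64 − 27390.25)] = √[1939.99 × 3528.39] = 2616.3030
r = 2122.67 / 2616.3030 ≈ 0.811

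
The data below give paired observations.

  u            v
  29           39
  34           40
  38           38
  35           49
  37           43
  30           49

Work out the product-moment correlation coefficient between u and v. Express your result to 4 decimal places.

-0.1993

n = 6, Σu = 203, Σv = 258, Σu² = 6935, Σv² = 11216, Σuv = 8711
nΣuv − ΣuΣv = 52266 − 52374 = -108
nΣu² − (Σu)² = 41610 − 41209 = 401; nΣv² − (Σv)² = 67296 − 66564 = 732
r = -108 / √(401 × 732) = -108 / 541.7859 ≈ -0.1993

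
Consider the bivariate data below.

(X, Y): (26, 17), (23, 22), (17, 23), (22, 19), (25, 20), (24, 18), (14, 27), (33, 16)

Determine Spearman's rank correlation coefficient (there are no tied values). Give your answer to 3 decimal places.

-0.881

Rank X: 7, 4, 2, 3, 6, 5, 1, 8
Rank Y: 2, 6, 7, 4, 5, 3, 8, 1
d = rank(X) − rank(Y): 5, -2, -5, -1, 1, 2, -7, 7; Σd² = 158
ρ = 1 − 6Σd² / [n(n²−1)] = 1 − 6×158 / (8×63) = 1 − 948/504 ≈ -0.881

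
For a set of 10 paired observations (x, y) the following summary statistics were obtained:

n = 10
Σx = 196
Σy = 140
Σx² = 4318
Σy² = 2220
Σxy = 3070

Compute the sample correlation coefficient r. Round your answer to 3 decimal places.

0.926

r = (nΣxy − ΣxΣy) / √[(nΣx² − (Σx)²)(nΣy² − (Σy)²)]
Numerator: 10×3070 − 196×140 = 3260
Denominator: √[(43180 − 38416)(22200 − 19600)] = √[4764 × 2600] = 3519.4318
r = 3260 / 3519.4318 ≈ 0.926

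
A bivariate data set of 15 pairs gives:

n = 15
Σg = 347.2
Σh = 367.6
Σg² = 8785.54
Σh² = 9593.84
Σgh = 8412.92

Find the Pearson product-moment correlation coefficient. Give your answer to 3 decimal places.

-0.145

r = (nΣgh − ΣgΣh) / √[(nΣg² − (Σg)²)(nΣh² − (Σh)²)]
Numerator: 15×8412.92 − 347.2×367.6 = -1436.92
Denominator: √[(131783.1 − 120547.84)(143907.6 − 135129.76)] = √[11235.26 × 8777.84] = 9930.8265
r = -1436.92 / 9930.8265 ≈ -0.145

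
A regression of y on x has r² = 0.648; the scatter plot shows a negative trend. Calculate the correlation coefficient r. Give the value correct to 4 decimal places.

-0.8050

|r| = √0.648 = 0.8050
The association is negative, so r = −0.8050.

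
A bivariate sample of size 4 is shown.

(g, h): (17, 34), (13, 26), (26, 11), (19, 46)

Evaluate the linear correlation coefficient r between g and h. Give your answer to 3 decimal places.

-0.491

n = 4, Σg = 75, Σh = 117, Σg² = 1495, Σh² = 4069, Σgh = 2076
nΣgh − ΣgΣh = 8304 − 8775 = -471
nΣg² − (Σg)² = 5980 − 5625 = 355; nΣh² − (Σh)² = 16276 − 13689 = 2587
r = -471 / √(355 × 2587) = -471 / 958.3241 ≈ -0.491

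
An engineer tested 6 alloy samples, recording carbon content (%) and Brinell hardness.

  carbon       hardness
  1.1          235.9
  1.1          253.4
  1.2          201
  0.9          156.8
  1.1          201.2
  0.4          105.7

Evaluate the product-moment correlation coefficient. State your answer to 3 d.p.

n = 6, Σx = 5.8, Σy = 1154, Σx² = 6.04, Σy² = 236501.54, Σxy = 1184.15
nΣxy − ΣxΣy = 7104.9 − 6693.2 = 411.7
nΣx² − (Σx)² = 36.24 − 33.64 = 2.6; nΣy² − (Σy)² = 1419009.24 − 1331716 = 87293.24
r = 411.7 / √(2.6 × 87293.24) = 411.7 / 476.4057 ≈ 0.864

0.864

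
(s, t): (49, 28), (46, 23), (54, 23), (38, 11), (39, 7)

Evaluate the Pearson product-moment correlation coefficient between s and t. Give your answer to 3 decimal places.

n = 5, Σs = 226, Σt = 92, Σs² = 10398, Σt² = 2012, Σst = 4363
nΣst − ΣsΣt = 21815 − 20792 = 1023
nΣs² − (Σs)² = 51990 − 51076 = 914; nΣt² − (Σt)² = 10060 − 8464 = 1596
r = 1023 / √(914 × 1596) = 1023 / 1207.7847 ≈ 0.847

0.847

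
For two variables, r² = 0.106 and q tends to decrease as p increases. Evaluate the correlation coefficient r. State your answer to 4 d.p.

-0.3256

|r| = √0.106 = 0.3256
The association is negative, so r = −0.3256.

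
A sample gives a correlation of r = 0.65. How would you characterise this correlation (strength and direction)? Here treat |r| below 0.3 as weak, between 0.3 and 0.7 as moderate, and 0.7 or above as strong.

moderate positive

r = 0.65 > 0 so the relationship is positive.
|r| = 0.65, which falls in the moderate range.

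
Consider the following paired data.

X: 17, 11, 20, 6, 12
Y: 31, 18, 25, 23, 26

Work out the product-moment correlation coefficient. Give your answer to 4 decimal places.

0.4993

n = 5, ΣX = 66, ΣY = 123, ΣX² = 990, ΣY² = 3115, ΣXY = 1675
nΣXY − ΣXΣY = 8375 − 8118 = 257
nΣX² − (ΣX)² = 4950 − 4356 = 594; nΣY² − (ΣY)² = 15575 − 15129 = 446
r = 257 / √(594 × 446) = 257 / 514.7077 ≈ 0.4993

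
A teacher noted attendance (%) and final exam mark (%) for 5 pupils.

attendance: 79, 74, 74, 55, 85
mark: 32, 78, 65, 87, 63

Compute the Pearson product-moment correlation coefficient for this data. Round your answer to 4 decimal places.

n = 5, Σx = 367, Σy = 325, Σx² = 27443, Σy² = 22871, Σxy = 23250
nΣxy − ΣxΣy = 116250 − 119275 = -3025
nΣx² − (Σx)² = 137215 − 134689 = 2526; nΣy² − (Σy)² = 114355 − 105625 = 8730
r = -3025 / √(2526 × 8730) = -3025 / 4695.9536 ≈ -0.6442

-0.6442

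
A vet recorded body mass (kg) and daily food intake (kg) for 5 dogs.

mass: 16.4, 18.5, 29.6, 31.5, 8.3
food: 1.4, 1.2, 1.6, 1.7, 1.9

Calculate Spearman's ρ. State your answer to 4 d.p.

Rank mass: 2, 3, 4, 5, 1
Rank food: 2, 1, 3, 4, 5
d = rank(mass) − rank(food): 0, 2, 1, 1, -4; Σd² = 22
ρ = 1 − 6Σd² / [n(n²−1)] = 1 − 6×22 / (5×24) = 1 − 132/120 ≈ -0.1000

-0.1000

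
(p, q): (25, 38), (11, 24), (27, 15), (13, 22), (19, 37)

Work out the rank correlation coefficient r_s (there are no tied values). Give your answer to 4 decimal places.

-0.1000

Rank p: 4, 1, 5, 2, 3
Rank q: 5, 3, 1, 2, 4
d = rank(p) − rank(q): -1, -2, 4, 0, -1; Σd² = 22
ρ = 1 − 6Σd² / [n(n²−1)] = 1 − 6×22 / (5×24) = 1 − 132/120 ≈ -0.1000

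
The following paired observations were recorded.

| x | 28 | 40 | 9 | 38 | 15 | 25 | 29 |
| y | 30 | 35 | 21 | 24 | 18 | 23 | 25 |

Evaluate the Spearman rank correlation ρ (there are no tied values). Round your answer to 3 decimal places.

Rank x: 4, 7, 1, 6, 2, 3, 5
Rank y: 6, 7, 2, 4, 1, 3, 5
d = rank(x) − rank(y): -2, 0, -1, 2, 1, 0, 0; Σd² = 10
ρ = 1 − 6Σd² / [n(n²−1)] = 1 − 6×10 / (7×48) = 1 − 60/336 ≈ 0.821

0.821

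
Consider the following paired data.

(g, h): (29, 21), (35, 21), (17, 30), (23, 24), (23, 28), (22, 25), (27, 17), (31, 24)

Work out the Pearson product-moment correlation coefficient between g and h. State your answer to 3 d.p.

-0.682

n = 8, Σg = 207, Σh = 190, Σg² = 5587, Σh² = 4632, Σgh = 4803
nΣgh − ΣgΣh = 38424 − 39330 = -906
nΣg² − (Σg)² = 44696 − 42849 = 1847; nΣh² − (Σh)² = 37056 − 36100 = 956
r = -906 / √(1847 × 956) = -906 / 1328.8085 ≈ -0.682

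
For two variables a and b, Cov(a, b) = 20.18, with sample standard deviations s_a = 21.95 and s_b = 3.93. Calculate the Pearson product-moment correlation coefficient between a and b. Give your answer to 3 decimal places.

r = Cov(a,b) / (s_a · s_b) = 20.18 / (21.95 × 3.93)
  = 20.18 / 86.2635 ≈ 0.234

0.234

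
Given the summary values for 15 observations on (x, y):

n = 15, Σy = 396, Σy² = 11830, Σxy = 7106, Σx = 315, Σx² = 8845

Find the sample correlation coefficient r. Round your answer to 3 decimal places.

-0.691

r = (nΣxy − ΣxΣy) / √[(nΣx² − (Σx)²)(nΣy² − (Σy)²)]
Numerator: 15×7106 − 315×396 = -18150
Denominator: √[(132675 − 99225)(177450 − 156816)] = √[33450 × 20634] = 26271.7967
r = -18150 / 26271.7967 ≈ -0.691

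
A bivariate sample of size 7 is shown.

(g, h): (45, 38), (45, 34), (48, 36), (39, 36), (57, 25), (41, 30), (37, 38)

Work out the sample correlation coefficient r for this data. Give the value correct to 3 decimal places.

-0.681

n = 7, Σg = 312, Σh = 237, Σg² = 14174, Σh² = 8161, Σgh = 10433
nΣgh − ΣgΣh = 73031 − 73944 = -913
nΣg² − (Σg)² = 99218 − 97344 = 1874; nΣh² − (Σh)² = 57127 − 56169 = 958
r = -913 / √(1874 × 958) = -913 / 1339.8851 ≈ -0.681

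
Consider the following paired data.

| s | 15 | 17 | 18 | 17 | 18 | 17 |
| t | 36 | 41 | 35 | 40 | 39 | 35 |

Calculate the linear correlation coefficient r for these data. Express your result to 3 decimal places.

0.137

n = 6, Σs = 102, Σt = 226, Σs² = 1740, Σt² = 8548, Σst = 3844
nΣst − ΣsΣt = 23064 − 23052 = 12
nΣs² − (Σs)² = 10440 − 10404 = 36; nΣt² − (Σt)² = 51288 − 51076 = 212
r = 12 / √(36 × 212) = 12 / 87.3613 ≈ 0.137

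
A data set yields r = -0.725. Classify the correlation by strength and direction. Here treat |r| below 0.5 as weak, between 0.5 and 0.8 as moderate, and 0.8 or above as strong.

r = -0.725 < 0 so the relationship is negative.
|r| = 0.725, which falls in the moderate range.

moderate negative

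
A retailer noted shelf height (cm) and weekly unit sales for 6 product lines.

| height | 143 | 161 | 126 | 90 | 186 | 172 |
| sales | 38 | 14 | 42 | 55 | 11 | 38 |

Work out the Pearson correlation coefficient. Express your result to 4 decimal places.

n = 6, Σx = 878, Σy = 198, Σx² = 134526, Σy² = 7994, Σxy = 26512
nΣxy − ΣxΣy = 159072 − 173844 = -14772
nΣx² − (Σx)² = 807156 − 770884 = 36272; nΣy² − (Σy)² = 47964 − 39204 = 8760
r = -14772 / √(36272 × 8760) = -14772 / 17825.3393 ≈ -0.8287

-0.8287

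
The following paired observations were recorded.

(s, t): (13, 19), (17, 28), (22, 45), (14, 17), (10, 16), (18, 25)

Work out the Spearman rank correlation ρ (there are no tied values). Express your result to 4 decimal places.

Rank s: 2, 4, 6, 3, 1, 5
Rank t: 3, 5, 6, 2, 1, 4
d = rank(s) − rank(t): -1, -1, 0, 1, 0, 1; Σd² = 4
ρ = 1 − 6Σd² / [n(n²−1)] = 1 − 6×4 / (6×35) = 1 − 24/210 ≈ 0.8857

0.8857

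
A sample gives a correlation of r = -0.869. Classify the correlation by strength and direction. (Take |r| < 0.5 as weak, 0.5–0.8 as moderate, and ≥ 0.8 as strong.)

strong negative

r = -0.869 < 0 so the relationship is negative.
|r| = 0.869, which falls in the strong range.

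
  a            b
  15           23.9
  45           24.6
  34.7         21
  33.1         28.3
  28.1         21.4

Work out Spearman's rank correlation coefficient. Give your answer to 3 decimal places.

Rank a: 1, 5, 4, 3, 2
Rank b: 3, 4, 1, 5, 2
d = rank(a) − rank(b): -2, 1, 3, -2, 0; Σd² = 18
ρ = 1 − 6Σd² / [n(n²−1)] = 1 − 6×18 / (5×24) = 1 − 108/120 ≈ 0.100

0.100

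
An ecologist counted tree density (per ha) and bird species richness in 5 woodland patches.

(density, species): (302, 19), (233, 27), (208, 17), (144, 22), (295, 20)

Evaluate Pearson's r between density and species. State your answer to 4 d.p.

-0.1898

n = 5, Σx = 1182, Σy = 105, Σx² = 296518, Σy² = 2263, Σxy = 24633
nΣxy − ΣxΣy = 123165 − 124110 = -945
nΣx² − (Σx)² = 1482590 − 1397124 = 85466; nΣy² − (Σy)² = 11315 − 11025 = 290
r = -945 / √(85466 × 290) = -945 / 4978.4676 ≈ -0.1898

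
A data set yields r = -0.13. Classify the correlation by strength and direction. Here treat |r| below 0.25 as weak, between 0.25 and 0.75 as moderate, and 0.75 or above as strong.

r = -0.13 < 0 so the relationship is negative.
|r| = 0.13, which falls in the weak range.

weak negative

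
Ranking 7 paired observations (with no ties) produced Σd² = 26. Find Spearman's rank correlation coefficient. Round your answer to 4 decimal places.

0.5357

ρ = 1 − 6Σd² / [n(n²−1)] = 1 − 6×26 / (7×48)
  = 1 − 156/336 = 1 − 0.46429 ≈ 0.5357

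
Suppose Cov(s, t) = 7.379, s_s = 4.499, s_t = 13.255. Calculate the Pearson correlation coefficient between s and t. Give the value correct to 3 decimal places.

0.124

r = Cov(s,t) / (s_s · s_t) = 7.379 / (4.499 × 13.255)
  = 7.379 / 59.6342 ≈ 0.124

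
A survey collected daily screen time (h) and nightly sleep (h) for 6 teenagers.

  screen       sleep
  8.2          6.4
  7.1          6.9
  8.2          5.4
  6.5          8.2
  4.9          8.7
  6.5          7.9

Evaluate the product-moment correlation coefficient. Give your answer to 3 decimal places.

-0.923

n = 6, Σx = 41.4, Σy = 43.5, Σx² = 293.4, Σy² = 323.07, Σxy = 293.03
nΣxy − ΣxΣy = 1758.18 − 1800.9 = -42.72
nΣx² − (Σx)² = 1760.4 − 1713.96 = 46.44; nΣy² − (Σy)² = 1938.42 − 1892.25 = 46.17
r = -42.72 / √(46.44 × 46.17) = -42.72 / 46.3048 ≈ -0.923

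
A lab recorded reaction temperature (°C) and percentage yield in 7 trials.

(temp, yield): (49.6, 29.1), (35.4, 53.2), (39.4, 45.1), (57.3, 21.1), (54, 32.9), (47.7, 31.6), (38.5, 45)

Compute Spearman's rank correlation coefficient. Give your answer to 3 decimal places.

-0.857

Rank temp: 5, 1, 3, 7, 6, 4, 2
Rank yield: 2, 7, 6, 1, 4, 3, 5
d = rank(temp) − rank(yield): 3, -6, -3, 6, 2, 1, -3; Σd² = 104
ρ = 1 − 6Σd² / [n(n²−1)] = 1 − 6×104 / (7×48) = 1 − 624/336 ≈ -0.857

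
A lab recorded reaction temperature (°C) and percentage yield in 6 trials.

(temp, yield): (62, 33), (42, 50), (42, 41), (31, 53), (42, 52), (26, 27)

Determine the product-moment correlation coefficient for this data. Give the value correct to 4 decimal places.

-0.0837

n = 6, Σx = 245, Σy = 256, Σx² = 10773, Σy² = 11512, Σxy = 10397
nΣxy − ΣxΣy = 62382 − 62720 = -338
nΣx² − (Σx)² = 64638 − 60025 = 4613; nΣy² − (Σy)² = 69072 − 65536 = 3536
r = -338 / √(4613 × 3536) = -338 / 4038.7582 ≈ -0.0837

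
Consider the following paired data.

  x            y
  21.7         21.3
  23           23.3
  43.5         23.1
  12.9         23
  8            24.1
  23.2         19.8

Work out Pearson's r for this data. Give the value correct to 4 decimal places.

n = 6, Σx = 132.3, Σy = 134.6, Σx² = 3660.79, Σy² = 3032.04, Σxy = 2951.82
nΣxy − ΣxΣy = 17710.92 − 17807.58 = -96.66
nΣx² − (Σx)² = 21964.74 − 17503.29 = 4461.45; nΣy² − (Σy)² = 18192.24 − 18117.16 = 75.08
r = -96.66 / √(4461.45 × 75.08) = -96.66 / 578.7622 ≈ -0.1670

-0.1670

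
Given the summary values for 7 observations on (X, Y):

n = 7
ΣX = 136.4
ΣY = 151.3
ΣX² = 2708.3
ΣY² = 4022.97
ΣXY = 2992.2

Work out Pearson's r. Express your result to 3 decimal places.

r = (nΣXY − ΣXΣY) / √[(nΣX² − (ΣX)²)(nΣY² − (ΣY)²)]
Numerator: 7×2992.2 − 136.4×151.3 = 308.08
Denominator: √[(18958.1 − 18604.96)(28160.79 − 22891.69)] = √[353.14 × 5269.1] = 1364.0858
r = 308.08 / 1364.0858 ≈ 0.226

0.226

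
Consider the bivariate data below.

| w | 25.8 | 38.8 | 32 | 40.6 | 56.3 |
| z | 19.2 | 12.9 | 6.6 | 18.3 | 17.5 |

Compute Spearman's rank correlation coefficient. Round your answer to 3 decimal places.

-0.100

Rank w: 1, 3, 2, 4, 5
Rank z: 5, 2, 1, 4, 3
d = rank(w) − rank(z): -4, 1, 1, 0, 2; Σd² = 22
ρ = 1 − 6Σd² / [n(n²−1)] = 1 − 6×22 / (5×24) = 1 − 132/120 ≈ -0.100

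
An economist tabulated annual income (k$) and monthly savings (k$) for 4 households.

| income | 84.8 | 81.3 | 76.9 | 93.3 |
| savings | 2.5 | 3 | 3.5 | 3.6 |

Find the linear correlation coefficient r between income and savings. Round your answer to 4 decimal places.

n = 4, Σx = 336.3, Σy = 12.6, Σx² = 28419.23, Σy² = 40.46, Σxy = 1060.93
nΣxy − ΣxΣy = 4243.72 − 4237.38 = 6.34
nΣx² − (Σx)² = 113676.92 − 113097.69 = 579.23; nΣy² − (Σy)² = 161.84 − 158.76 = 3.08
r = 6.34 / √(579.23 × 3.08) = 6.34 / 42.2378 ≈ 0.1501

0.1501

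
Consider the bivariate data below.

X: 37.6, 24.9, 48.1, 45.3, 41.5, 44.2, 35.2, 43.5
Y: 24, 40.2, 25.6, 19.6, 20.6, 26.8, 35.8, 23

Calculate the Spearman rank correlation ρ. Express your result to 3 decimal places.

Rank X: 3, 1, 8, 7, 4, 6, 2, 5
Rank Y: 4, 8, 5, 1, 2, 6, 7, 3
d = rank(X) − rank(Y): -1, -7, 3, 6, 2, 0, -5, 2; Σd² = 128
ρ = 1 − 6Σd² / [n(n²−1)] = 1 − 6×128 / (8×63) = 1 − 768/504 ≈ -0.524

-0.524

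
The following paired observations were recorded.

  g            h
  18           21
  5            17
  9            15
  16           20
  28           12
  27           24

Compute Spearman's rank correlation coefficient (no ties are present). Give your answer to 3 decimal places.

Rank g: 4, 1, 2, 3, 6, 5
Rank h: 5, 3, 2, 4, 1, 6
d = rank(g) − rank(h): -1, -2, 0, -1, 5, -1; Σd² = 32
ρ = 1 − 6Σd² / [n(n²−1)] = 1 − 6×32 / (6×35) = 1 − 192/210 ≈ 0.086

0.086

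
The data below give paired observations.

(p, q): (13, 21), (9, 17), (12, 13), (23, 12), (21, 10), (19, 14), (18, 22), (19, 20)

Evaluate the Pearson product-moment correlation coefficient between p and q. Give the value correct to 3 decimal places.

n = 8, Σp = 134, Σq = 129, Σp² = 2410, Σq² = 2223, Σpq = 2110
nΣpq − ΣpΣq = 16880 − 17286 = -406
nΣp² − (Σp)² = 19280 − 17956 = 1324; nΣq² − (Σq)² = 17784 − 16641 = 1143
r = -406 / √(1324 × 1143) = -406 / 1230.1756 ≈ -0.330

-0.330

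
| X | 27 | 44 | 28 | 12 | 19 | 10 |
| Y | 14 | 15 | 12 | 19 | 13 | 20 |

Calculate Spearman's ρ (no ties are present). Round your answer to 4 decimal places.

-0.6000

Rank X: 4, 6, 5, 2, 3, 1
Rank Y: 3, 4, 1, 5, 2, 6
d = rank(X) − rank(Y): 1, 2, 4, -3, 1, -5; Σd² = 56
ρ = 1 − 6Σd² / [n(n²−1)] = 1 − 6×56 / (6×35) = 1 − 336/210 ≈ -0.6000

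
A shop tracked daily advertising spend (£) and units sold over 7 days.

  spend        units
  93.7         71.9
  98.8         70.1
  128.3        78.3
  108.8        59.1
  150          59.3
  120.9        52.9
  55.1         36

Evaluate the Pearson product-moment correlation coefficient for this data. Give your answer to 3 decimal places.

n = 7, Σx = 755.6, Σy = 427.6, Σx² = 86992.28, Σy² = 27318.22, Σxy = 47413.09
nΣxy − ΣxΣy = 331891.63 − 323094.56 = 8797.07
nΣx² − (Σx)² = 608945.96 − 570931.36 = 38014.6; nΣy² − (Σy)² = 191227.54 − 182841.76 = 8385.78
r = 8797.07 / √(38014.6 × 8385.78) = 8797.07 / 17854.4693 ≈ 0.493

0.493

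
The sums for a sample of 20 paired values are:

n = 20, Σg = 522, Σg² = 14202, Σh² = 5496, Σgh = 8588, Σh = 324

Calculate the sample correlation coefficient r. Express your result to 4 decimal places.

0.3482

r = (nΣgh − ΣgΣh) / √[(nΣg² − (Σg)²)(nΣh² − (Σh)²)]
Numerator: 20×8588 − 522×324 = 2632
Denominator: √[(284040 − 272484)(109920 − 104976)] = √[11556 × 4944] = 7558.6284
r = 2632 / 7558.6284 ≈ 0.3482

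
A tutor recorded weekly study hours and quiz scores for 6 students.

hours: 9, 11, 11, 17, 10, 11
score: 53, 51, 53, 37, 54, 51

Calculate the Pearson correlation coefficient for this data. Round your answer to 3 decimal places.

n = 6, Σx = 69, Σy = 299, Σx² = 833, Σy² = 15105, Σxy = 3351
nΣxy − ΣxΣy = 20106 − 20631 = -525
nΣx² − (Σx)² = 4998 − 4761 = 237; nΣy² − (Σy)² = 90630 − 89401 = 1229
r = -525 / √(237 × 1229) = -525 / 539.6971 ≈ -0.973

-0.973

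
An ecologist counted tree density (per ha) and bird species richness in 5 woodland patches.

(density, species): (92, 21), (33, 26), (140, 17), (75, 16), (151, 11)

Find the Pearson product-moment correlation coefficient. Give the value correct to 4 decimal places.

n = 5, Σx = 491, Σy = 91, Σx² = 57579, Σy² = 1783, Σxy = 8031
nΣxy − ΣxΣy = 40155 − 44681 = -4526
nΣx² − (Σx)² = 287895 − 241081 = 46814; nΣy² − (Σy)² = 8915 − 8281 = 634
r = -4526 / √(46814 × 634) = -4526 / 5447.9424 ≈ -0.8308

-0.8308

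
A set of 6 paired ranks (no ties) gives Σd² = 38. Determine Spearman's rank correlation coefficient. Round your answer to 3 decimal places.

-0.086

ρ = 1 − 6Σd² / [n(n²−1)] = 1 − 6×38 / (6×35)
  = 1 − 228/210 = 1 − 1.0857 ≈ -0.086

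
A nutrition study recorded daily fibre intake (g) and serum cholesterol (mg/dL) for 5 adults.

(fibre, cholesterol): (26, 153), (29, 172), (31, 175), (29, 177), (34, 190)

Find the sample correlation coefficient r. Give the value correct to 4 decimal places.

0.9383

n = 5, Σx = 149, Σy = 867, Σx² = 4475, Σy² = 151047, Σxy = 25984
nΣxy − ΣxΣy = 129920 − 129183 = 737
nΣx² − (Σx)² = 22375 − 22201 = 174; nΣy² − (Σy)² = 755235 − 751689 = 3546
r = 737 / √(174 × 3546) = 737 / 785.4960 ≈ 0.9383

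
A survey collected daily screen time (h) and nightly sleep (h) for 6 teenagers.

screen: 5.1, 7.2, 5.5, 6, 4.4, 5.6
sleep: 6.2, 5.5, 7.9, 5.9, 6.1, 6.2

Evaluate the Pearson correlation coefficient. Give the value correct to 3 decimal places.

-0.337

n = 6, Σx = 33.8, Σy = 37.8, Σx² = 194.82, Σy² = 241.56, Σxy = 211.63
nΣxy − ΣxΣy = 1269.78 − 1277.64 = -7.86
nΣx² − (Σx)² = 1168.92 − 1142.44 = 26.48; nΣy² − (Σy)² = 1449.36 − 1428.84 = 20.52
r = -7.86 / √(26.48 × 20.52) = -7.86 / 23.3103 ≈ -0.337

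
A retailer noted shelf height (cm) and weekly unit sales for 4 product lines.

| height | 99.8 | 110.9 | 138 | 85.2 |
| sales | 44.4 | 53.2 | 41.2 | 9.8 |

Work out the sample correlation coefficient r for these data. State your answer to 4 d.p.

n = 4, Σx = 433.9, Σy = 148.6, Σx² = 48561.89, Σy² = 6595.08, Σxy = 16851.56
nΣxy − ΣxΣy = 67406.24 − 64477.54 = 2928.7
nΣx² − (Σx)² = 194247.56 − 188269.21 = 5978.35; nΣy² − (Σy)² = 26380.32 − 22081.96 = 4298.36
r = 2928.7 / √(5978.35 × 4298.36) = 2928.7 / 5069.2308 ≈ 0.5777

0.5777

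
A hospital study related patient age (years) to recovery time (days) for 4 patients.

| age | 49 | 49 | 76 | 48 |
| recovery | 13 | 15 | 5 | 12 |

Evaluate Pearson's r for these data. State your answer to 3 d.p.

-0.950

n = 4, Σx = 222, Σy = 45, Σx² = 12882, Σy² = 563, Σxy = 2328
nΣxy − ΣxΣy = 9312 − 9990 = -678
nΣx² − (Σx)² = 51528 − 49284 = 2244; nΣy² − (Σy)² = 2252 − 2025 = 227
r = -678 / √(2244 × 227) = -678 / 713.7142 ≈ -0.950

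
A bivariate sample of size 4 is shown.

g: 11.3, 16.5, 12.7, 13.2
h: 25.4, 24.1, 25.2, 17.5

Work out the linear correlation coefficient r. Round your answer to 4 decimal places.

-0.0839

n = 4, Σg = 53.7, Σh = 92.2, Σg² = 735.47, Σh² = 2167.26, Σgh = 1235.71
nΣgh − ΣgΣh = 4942.84 − 4951.14 = -8.3
nΣg² − (Σg)² = 2941.88 − 2883.69 = 58.19; nΣh² − (Σh)² = 8669.04 − 8500.84 = 168.2
r = -8.3 / √(58.19 × 168.2) = -8.3 / 98.9321 ≈ -0.0839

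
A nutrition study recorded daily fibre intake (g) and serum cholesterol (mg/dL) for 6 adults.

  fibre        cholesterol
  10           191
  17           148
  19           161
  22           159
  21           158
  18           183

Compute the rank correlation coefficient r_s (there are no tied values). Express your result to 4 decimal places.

Rank fibre: 1, 2, 4, 6, 5, 3
Rank cholesterol: 6, 1, 4, 3, 2, 5
d = rank(fibre) − rank(cholesterol): -5, 1, 0, 3, 3, -2; Σd² = 48
ρ = 1 − 6Σd² / [n(n²−1)] = 1 − 6×48 / (6×35) = 1 − 288/210 ≈ -0.3714

-0.3714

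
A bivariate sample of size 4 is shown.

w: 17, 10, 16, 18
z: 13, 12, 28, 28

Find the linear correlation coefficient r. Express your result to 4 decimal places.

n = 4, Σw = 61, Σz = 81, Σw² = 969, Σz² = 1881, Σwz = 1293
nΣwz − ΣwΣz = 5172 − 4941 = 231
nΣw² − (Σw)² = 3876 − 3721 = 155; nΣz² − (Σz)² = 7524 − 6561 = 963
r = 231 / √(155 × 963) = 231 / 386.3483 ≈ 0.5979

0.5979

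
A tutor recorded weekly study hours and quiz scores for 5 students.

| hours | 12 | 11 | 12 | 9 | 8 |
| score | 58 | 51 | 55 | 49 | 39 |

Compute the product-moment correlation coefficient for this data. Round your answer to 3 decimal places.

n = 5, Σx = 52, Σy = 252, Σx² = 554, Σy² = 12912, Σxy = 2670
nΣxy − ΣxΣy = 13350 − 13104 = 246
nΣx² − (Σx)² = 2770 − 2704 = 66; nΣy² − (Σy)² = 64560 − 63504 = 1056
r = 246 / √(66 × 1056) = 246 / 264.0000 ≈ 0.932

0.932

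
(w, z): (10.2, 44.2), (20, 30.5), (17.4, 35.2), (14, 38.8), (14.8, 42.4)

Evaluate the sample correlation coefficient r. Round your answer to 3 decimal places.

n = 5, Σw = 76.4, Σz = 191.1, Σw² = 1221.84, Σz² = 7426.13, Σwz = 2844.04
nΣwz − ΣwΣz = 14220.2 − 14600.04 = -379.84
nΣw² − (Σw)² = 6109.2 − 5836.96 = 272.24; nΣz² − (Σz)² = 37130.65 − 36519.21 = 611.44
r = -379.84 / √(272.24 × 611.44) = -379.84 / 407.9932 ≈ -0.931

-0.931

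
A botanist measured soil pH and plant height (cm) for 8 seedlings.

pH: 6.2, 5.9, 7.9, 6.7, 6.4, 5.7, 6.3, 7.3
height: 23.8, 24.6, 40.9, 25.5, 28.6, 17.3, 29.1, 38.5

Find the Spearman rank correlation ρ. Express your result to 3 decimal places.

Rank pH: 3, 2, 8, 6, 5, 1, 4, 7
Rank height: 2, 3, 8, 4, 5, 1, 6, 7
d = rank(pH) − rank(height): 1, -1, 0, 2, 0, 0, -2, 0; Σd² = 10
ρ = 1 − 6Σd² / [n(n²−1)] = 1 − 6×10 / (8×63) = 1 − 60/504 ≈ 0.881

0.881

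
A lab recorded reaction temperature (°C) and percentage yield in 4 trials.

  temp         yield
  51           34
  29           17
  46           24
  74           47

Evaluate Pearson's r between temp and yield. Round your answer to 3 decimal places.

0.977

n = 4, Σx = 200, Σy = 122, Σx² = 11034, Σy² = 4230, Σxy = 6809
nΣxy − ΣxΣy = 27236 − 24400 = 2836
nΣx² − (Σx)² = 44136 − 40000 = 4136; nΣy² − (Σy)² = 16920 − 14884 = 2036
r = 2836 / √(4136 × 2036) = 2836 / 2901.8780 ≈ 0.977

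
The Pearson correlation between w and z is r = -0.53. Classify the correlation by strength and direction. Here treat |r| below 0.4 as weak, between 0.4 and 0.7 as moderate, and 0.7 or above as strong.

moderate negative

r = -0.53 < 0 so the relationship is negative.
|r| = 0.53, which falls in the moderate range.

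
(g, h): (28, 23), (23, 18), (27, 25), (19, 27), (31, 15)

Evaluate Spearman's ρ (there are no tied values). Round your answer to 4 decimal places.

Rank g: 4, 2, 3, 1, 5
Rank h: 3, 2, 4, 5, 1
d = rank(g) − rank(h): 1, 0, -1, -4, 4; Σd² = 34
ρ = 1 − 6Σd² / [n(n²−1)] = 1 − 6×34 / (5×24) = 1 − 204/120 ≈ -0.7000

-0.7000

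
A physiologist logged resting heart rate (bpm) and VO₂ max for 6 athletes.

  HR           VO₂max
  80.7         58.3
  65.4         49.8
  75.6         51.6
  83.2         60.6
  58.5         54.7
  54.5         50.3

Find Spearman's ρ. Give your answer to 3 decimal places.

Rank HR: 5, 3, 4, 6, 2, 1
Rank VO₂max: 5, 1, 3, 6, 4, 2
d = rank(HR) − rank(VO₂max): 0, 2, 1, 0, -2, -1; Σd² = 10
ρ = 1 − 6Σd² / [n(n²−1)] = 1 − 6×10 / (6×35) = 1 − 60/210 ≈ 0.714

0.714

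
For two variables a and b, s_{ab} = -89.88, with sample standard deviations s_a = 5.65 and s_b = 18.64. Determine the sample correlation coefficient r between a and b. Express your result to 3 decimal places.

-0.853

r = Cov(a,b) / (s_a · s_b) = -89.88 / (5.65 × 18.64)
  = -89.88 / 105.3160 ≈ -0.853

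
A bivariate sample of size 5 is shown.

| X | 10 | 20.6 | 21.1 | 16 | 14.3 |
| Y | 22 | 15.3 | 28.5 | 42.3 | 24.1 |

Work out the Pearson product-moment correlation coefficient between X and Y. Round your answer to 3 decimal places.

-0.054

n = 5, ΣX = 82, ΣY = 132.2, ΣX² = 1430.06, ΣY² = 3900.44, ΣXY = 2157.96
nΣXY − ΣXΣY = 10789.8 − 10840.4 = -50.6
nΣX² − (ΣX)² = 7150.3 − 6724 = 426.3; nΣY² − (ΣY)² = 19502.2 − 17476.84 = 2025.36
r = -50.6 / √(426.3 × 2025.36) = -50.6 / 929.1991 ≈ -0.054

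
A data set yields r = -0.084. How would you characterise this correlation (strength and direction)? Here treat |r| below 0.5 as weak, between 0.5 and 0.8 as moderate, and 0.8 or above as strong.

weak negative

r = -0.084 < 0 so the relationship is negative.
|r| = 0.084, which falls in the weak range.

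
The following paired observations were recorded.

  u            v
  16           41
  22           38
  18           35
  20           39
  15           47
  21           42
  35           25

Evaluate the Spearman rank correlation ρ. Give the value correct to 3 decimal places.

Rank u: 2, 6, 3, 4, 1, 5, 7
Rank v: 5, 3, 2, 4, 7, 6, 1
d = rank(u) − rank(v): -3, 3, 1, 0, -6, -1, 6; Σd² = 92
ρ = 1 − 6Σd² / [n(n²−1)] = 1 − 6×92 / (7×48) = 1 − 552/336 ≈ -0.643

-0.643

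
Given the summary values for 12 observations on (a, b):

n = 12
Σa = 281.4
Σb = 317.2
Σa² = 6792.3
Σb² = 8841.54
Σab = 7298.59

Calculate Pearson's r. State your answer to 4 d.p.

-0.4700

r = (nΣab − ΣaΣb) / √[(nΣa² − (Σa)²)(nΣb² − (Σb)²)]
Numerator: 12×7298.59 − 281.4×317.2 = -1677
Denominator: √[(81507.6 − 79185.96)(106098.48 − 100615.84)] = √[2321.64 × 5482.64] = 3567.7327
r = -1677 / 3567.7327 ≈ -0.4700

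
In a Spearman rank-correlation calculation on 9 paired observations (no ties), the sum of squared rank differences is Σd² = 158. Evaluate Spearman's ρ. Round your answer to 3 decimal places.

-0.317

ρ = 1 − 6Σd² / [n(n²−1)] = 1 − 6×158 / (9×80)
  = 1 − 948/720 = 1 − 1.3167 ≈ -0.317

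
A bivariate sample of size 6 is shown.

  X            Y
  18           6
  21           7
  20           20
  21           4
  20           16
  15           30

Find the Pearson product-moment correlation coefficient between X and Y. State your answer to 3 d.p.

-0.700

n = 6, ΣX = 115, ΣY = 83, ΣX² = 2231, ΣY² = 1657, ΣXY = 1509
nΣXY − ΣXΣY = 9054 − 9545 = -491
nΣX² − (ΣX)² = 13386 − 13225 = 161; nΣY² − (ΣY)² = 9942 − 6889 = 3053
r = -491 / √(161 × 3053) = -491 / 701.0941 ≈ -0.700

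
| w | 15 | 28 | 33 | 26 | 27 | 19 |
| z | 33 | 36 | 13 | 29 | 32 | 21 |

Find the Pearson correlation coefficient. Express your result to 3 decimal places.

n = 6, Σw = 148, Σz = 164, Σw² = 3864, Σz² = 4860, Σwz = 3949
nΣwz − ΣwΣz = 23694 − 24272 = -578
nΣw² − (Σw)² = 23184 − 21904 = 1280; nΣz² − (Σz)² = 29160 − 26896 = 2264
r = -578 / √(1280 × 2264) = -578 / 1702.3278 ≈ -0.340

-0.340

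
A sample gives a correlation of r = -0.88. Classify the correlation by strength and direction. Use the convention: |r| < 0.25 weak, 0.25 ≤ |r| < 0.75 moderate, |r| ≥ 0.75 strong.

strong negative

r = -0.88 < 0 so the relationship is negative.
|r| = 0.88, which falls in the strong range.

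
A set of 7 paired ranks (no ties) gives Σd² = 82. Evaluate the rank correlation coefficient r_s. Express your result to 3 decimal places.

ρ = 1 − 6Σd² / [n(n²−1)] = 1 − 6×82 / (7×48)
  = 1 − 492/336 = 1 − 1.4643 ≈ -0.464

-0.464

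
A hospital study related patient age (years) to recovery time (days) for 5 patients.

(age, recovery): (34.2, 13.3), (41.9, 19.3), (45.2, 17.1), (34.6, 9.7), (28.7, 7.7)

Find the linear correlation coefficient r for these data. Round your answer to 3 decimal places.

0.902

n = 5, Σx = 184.6, Σy = 67.1, Σx² = 6989.14, Σy² = 995.17, Σxy = 2593.06
nΣxy − ΣxΣy = 12965.3 − 12386.66 = 578.64
nΣx² − (Σx)² = 34945.7 − 34077.16 = 868.54; nΣy² − (Σy)² = 4975.85 − 4502.41 = 473.44
r = 578.64 / √(868.54 × 473.44) = 578.64 / 641.2500 ≈ 0.902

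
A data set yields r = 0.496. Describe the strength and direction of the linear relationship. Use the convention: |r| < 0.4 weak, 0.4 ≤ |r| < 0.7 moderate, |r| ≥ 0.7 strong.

moderate positive

r = 0.496 > 0 so the relationship is positive.
|r| = 0.496, which falls in the moderate range.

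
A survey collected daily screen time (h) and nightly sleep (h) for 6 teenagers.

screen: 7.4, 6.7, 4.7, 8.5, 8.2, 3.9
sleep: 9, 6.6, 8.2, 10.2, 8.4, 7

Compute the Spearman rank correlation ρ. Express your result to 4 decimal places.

Rank screen: 4, 3, 2, 6, 5, 1
Rank sleep: 5, 1, 3, 6, 4, 2
d = rank(screen) − rank(sleep): -1, 2, -1, 0, 1, -1; Σd² = 8
ρ = 1 − 6Σd² / [n(n²−1)] = 1 − 6×8 / (6×35) = 1 − 48/210 ≈ 0.7714

0.7714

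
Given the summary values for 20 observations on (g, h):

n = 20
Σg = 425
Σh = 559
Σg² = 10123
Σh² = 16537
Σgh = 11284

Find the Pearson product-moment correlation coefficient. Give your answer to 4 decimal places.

-0.5957

r = (nΣgh − ΣgΣh) / √[(nΣg² − (Σg)²)(nΣh² − (Σh)²)]
Numerator: 20×11284 − 425×559 = -11895
Denominator: √[(202460 − 180625)(330740 − 312481)] = √[21835 × 18259] = 19967.1046
r = -11895 / 19967.1046 ≈ -0.5957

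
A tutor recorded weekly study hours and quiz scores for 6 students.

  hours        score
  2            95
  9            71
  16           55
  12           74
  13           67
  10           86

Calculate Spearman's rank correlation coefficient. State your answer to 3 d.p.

-0.829

Rank hours: 1, 2, 6, 4, 5, 3
Rank score: 6, 3, 1, 4, 2, 5
d = rank(hours) − rank(score): -5, -1, 5, 0, 3, -2; Σd² = 64
ρ = 1 − 6Σd² / [n(n²−1)] = 1 − 6×64 / (6×35) = 1 − 384/210 ≈ -0.829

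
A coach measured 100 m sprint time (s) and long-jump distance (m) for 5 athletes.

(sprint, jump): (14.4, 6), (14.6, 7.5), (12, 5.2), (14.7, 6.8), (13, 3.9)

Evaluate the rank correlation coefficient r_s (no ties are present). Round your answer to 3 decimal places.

0.800

Rank sprint: 3, 4, 1, 5, 2
Rank jump: 3, 5, 2, 4, 1
d = rank(sprint) − rank(jump): 0, -1, -1, 1, 1; Σd² = 4
ρ = 1 − 6Σd² / [n(n²−1)] = 1 − 6×4 / (5×24) = 1 − 24/120 ≈ 0.800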